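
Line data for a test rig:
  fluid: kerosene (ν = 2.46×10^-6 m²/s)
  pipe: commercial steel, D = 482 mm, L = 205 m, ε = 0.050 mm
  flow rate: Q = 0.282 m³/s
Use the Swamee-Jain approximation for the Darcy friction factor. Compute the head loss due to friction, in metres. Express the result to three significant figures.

V = 4Q/(πD²) = 4·0.282/(π·0.482²) = 1.545 m/s
Re = VD/ν = 1.545·0.482/2.46×10^-6 = 3.03×10^5 → turbulent
ε/D = 0.050/482 = 1.04×10^-4
Swamee-Jain: f = 0.01545
h_f = f(L/D)V²/(2g) = 0.01545·(205/0.482)·1.545²/(2·9.81) = 0.8001 m

h_f ≈ 0.800 m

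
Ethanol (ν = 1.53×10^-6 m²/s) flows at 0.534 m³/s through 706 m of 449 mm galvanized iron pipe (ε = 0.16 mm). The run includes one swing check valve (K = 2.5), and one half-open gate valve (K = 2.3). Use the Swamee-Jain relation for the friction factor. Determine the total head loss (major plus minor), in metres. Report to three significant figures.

H_L ≈ 17.6 m

V = 4Q/(πD²) = 3.373 m/s; V²/2g = 0.5797 m
Re = 9.90×10^5, ε/D = 3.56×10^-4 → f = 0.01624 (Swamee-Jain)
Major: h_f = f(L/D)·V²/2g = 0.01624·1572·0.5797 = 14.81 m
Minor: ΣK = 4.80; h_m = ΣK·V²/2g = 2.783 m
Total H_L = 14.81 + 2.783 = 17.59 m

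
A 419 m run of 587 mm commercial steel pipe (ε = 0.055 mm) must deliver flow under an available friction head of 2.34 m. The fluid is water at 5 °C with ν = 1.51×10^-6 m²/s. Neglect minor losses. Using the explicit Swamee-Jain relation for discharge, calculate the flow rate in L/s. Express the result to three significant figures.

Swamee-Jain (Type II): Q = -0.965·√(gD⁵h_f/L)·ln[ε/(3.7D) + √(3.17ν²L/(gD³h_f))]
√(gD⁵h_f/L) = √(9.81·0.587⁵·2.34/419) = 0.06179
ε/(3.7D) = 2.53×10^-5; √(3.17ν²L/(gD³h_f)) = 2.55×10^-5
Q = -0.965·0.06179·ln(5.086×10^-5) = 0.5895 m³/s
Check: V = 2.18 m/s, Re = 8.47×10^5, f = 0.01361, h_f = 2.35 m ≈ 2.34 m ✓

Q ≈ 590 L/s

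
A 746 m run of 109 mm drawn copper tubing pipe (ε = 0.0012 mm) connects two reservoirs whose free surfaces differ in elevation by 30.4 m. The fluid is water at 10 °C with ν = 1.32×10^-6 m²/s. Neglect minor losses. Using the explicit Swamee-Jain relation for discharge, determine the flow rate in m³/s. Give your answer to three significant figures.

Q ≈ 0.0219 m³/s

Swamee-Jain (Type II): Q = -0.965·√(gD⁵h_f/L)·ln[ε/(3.7D) + √(3.17ν²L/(gD³h_f))]
√(gD⁵h_f/L) = √(9.81·0.109⁵·30.4/746) = 0.002480
ε/(3.7D) = 2.98×10^-6; √(3.17ν²L/(gD³h_f)) = 1.03×10^-4
Q = -0.965·0.002480·ln(1.063×10^-4) = 0.02190 m³/s
Check: V = 2.35 m/s, Re = 1.94×10^5, f = 0.01573, h_f = 30.2 m ≈ 30.4 m ✓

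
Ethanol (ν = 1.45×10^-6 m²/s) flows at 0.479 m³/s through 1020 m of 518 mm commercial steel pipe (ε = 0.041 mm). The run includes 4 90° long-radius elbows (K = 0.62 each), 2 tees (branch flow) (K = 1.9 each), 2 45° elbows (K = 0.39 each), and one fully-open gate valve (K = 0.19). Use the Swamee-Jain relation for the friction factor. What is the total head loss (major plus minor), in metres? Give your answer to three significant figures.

H_L ≈ 8.89 m

V = 4Q/(πD²) = 2.273 m/s; V²/2g = 0.2633 m
Re = 8.12×10^5, ε/D = 7.92×10^-5 → f = 0.01346 (Swamee-Jain)
Major: h_f = f(L/D)·V²/2g = 0.01346·1969·0.2633 = 6.977 m
Minor: ΣK = 7.25; h_m = ΣK·V²/2g = 1.909 m
Total H_L = 6.977 + 1.909 = 8.886 m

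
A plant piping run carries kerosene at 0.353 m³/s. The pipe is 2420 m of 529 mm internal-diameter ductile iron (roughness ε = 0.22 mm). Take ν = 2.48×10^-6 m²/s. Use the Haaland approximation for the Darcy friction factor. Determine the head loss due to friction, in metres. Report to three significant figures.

V = 4Q/(πD²) = 4·0.353/(π·0.529²) = 1.606 m/s
Re = VD/ν = 1.606·0.529/2.48×10^-6 = 3.43×10^5 → turbulent
ε/D = 0.22/529 = 4.16×10^-4
Haaland: f = 0.01740
h_f = f(L/D)V²/(2g) = 0.01740·(2420/0.529)·1.606²/(2·9.81) = 10.47 m

h_f ≈ 10.5 m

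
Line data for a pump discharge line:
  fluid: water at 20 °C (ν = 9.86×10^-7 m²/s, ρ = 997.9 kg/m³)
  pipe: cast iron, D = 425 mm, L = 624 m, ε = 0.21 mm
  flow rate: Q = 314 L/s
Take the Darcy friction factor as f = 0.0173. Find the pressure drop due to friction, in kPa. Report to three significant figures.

Δp ≈ 62.1 kPa

V = 4Q/(πD²) = 4·0.314/(π·0.425²) = 2.213 m/s
h_f = f(L/D)V²/(2g) = 0.01730·(624/0.425)·2.213²/(2·9.81) = 6.343 m
Δp = ρg·h_f = 997.9·9.81·6.343 = 62.09 kPa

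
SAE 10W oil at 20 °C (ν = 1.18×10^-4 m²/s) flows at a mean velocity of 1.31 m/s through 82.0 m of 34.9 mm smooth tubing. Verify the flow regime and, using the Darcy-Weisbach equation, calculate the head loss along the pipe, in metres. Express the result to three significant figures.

h_f ≈ 33.9 m

Re = VD/ν = 1.31·0.03490/1.18×10^-4 = 387 → laminar (Re < 2300)
f = 64/Re = 0.1652
h_f = f(L/D)V²/(2g) = 0.1652·(82.0/0.03490)·1.31²/(2·9.81) = 33.95 m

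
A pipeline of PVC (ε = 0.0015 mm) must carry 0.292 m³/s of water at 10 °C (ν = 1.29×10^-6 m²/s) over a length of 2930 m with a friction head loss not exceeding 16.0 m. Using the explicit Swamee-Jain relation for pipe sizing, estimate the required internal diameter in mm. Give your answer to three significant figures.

D ≈ 444 mm

Swamee-Jain (Type III): D = 0.66·[ε^1.25·(LQ²/(gh_f))^4.75 + ν·Q^9.4·(L/(gh_f))^5.2]^0.04
LQ²/(gh_f) = 1.592; L/(gh_f) = 18.67
Term 1 = ε^1.25·(…)^4.75 = 4.77×10^-7; Term 2 = ν·Q^9.4·(…)^5.2 = 4.95×10^-5
D = 0.66·(4.77×10^-7 + 4.95×10^-5)^0.04 = 0.4441 m = 444 mm
Check: V = 1.88 m/s, Re = 6.49×10^5, f = 0.01257, h_f = 15.0 m ≈ 16.0 m ✓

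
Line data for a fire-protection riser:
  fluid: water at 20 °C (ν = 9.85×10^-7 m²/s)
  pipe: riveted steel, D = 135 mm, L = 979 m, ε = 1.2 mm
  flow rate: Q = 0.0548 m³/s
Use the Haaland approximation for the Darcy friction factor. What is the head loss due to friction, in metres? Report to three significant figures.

h_f ≈ 198 m

V = 4Q/(πD²) = 4·0.0548/(π·0.135²) = 3.828 m/s
Re = VD/ν = 3.828·0.135/9.85×10^-7 = 5.25×10^5 → turbulent
ε/D = 1.2/135 = 0.00889
Haaland: f = 0.03663
h_f = f(L/D)V²/(2g) = 0.03663·(979/0.135)·3.828²/(2·9.81) = 198.4 m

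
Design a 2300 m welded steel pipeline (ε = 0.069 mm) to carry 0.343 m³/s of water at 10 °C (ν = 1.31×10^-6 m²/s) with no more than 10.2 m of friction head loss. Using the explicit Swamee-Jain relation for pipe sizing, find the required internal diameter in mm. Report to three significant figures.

D ≈ 507 mm

Swamee-Jain (Type III): D = 0.66·[ε^1.25·(LQ²/(gh_f))^4.75 + ν·Q^9.4·(L/(gh_f))^5.2]^0.04
LQ²/(gh_f) = 2.704; L/(gh_f) = 22.99
Term 1 = ε^1.25·(…)^4.75 = 7.09×10^-4; Term 2 = ν·Q^9.4·(…)^5.2 = 6.74×10^-4
D = 0.66·(7.09×10^-4 + 6.74×10^-4)^0.04 = 0.5072 m = 507 mm
Check: V = 1.70 m/s, Re = 6.57×10^5, f = 0.01449, h_f = 9.65 m ≈ 10.2 m ✓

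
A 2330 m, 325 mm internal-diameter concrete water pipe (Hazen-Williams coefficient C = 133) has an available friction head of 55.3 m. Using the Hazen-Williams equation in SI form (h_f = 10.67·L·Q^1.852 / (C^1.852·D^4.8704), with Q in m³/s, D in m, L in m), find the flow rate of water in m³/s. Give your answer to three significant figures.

Q ≈ 0.256 m³/s

Rearranging: Q = [h_f·C^1.852·D^4.8704 / (10.67·L)]^(1/1.852)
Q = [55.3·133^1.852·0.325^4.8704 / (10.67·2330)]^0.540 = 0.2557 m³/s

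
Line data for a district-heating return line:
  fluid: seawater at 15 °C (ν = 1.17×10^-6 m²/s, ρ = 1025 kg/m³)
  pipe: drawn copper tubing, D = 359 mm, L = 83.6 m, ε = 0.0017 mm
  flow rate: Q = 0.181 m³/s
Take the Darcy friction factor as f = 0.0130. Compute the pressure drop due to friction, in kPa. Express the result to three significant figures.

V = 4Q/(πD²) = 4·0.181/(π·0.359²) = 1.788 m/s
h_f = f(L/D)V²/(2g) = 0.01300·(83.6/0.359)·1.788²/(2·9.81) = 0.4934 m
Δp = ρg·h_f = 1025·9.81·0.4934 = 4.961 kPa

Δp ≈ 4.96 kPa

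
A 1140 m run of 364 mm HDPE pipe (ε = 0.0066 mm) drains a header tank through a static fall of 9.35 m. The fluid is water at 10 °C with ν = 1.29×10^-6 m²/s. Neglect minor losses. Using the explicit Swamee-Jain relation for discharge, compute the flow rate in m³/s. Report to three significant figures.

Swamee-Jain (Type II): Q = -0.965·√(gD⁵h_f/L)·ln[ε/(3.7D) + √(3.17ν²L/(gD³h_f))]
√(gD⁵h_f/L) = √(9.81·0.364⁵·9.35/1140) = 0.02267
ε/(3.7D) = 4.90×10^-6; √(3.17ν²L/(gD³h_f)) = 3.69×10^-5
Q = -0.965·0.02267·ln(4.177×10^-5) = 0.2206 m³/s
Check: V = 2.12 m/s, Re = 5.98×10^5, f = 0.01300, h_f = 9.33 m ≈ 9.35 m ✓

Q ≈ 0.221 m³/s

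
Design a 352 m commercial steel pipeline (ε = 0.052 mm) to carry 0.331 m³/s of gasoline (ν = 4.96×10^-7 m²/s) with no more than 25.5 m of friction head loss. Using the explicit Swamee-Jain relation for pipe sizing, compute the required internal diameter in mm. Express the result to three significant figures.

Swamee-Jain (Type III): D = 0.66·[ε^1.25·(LQ²/(gh_f))^4.75 + ν·Q^9.4·(L/(gh_f))^5.2]^0.04
LQ²/(gh_f) = 0.1542; L/(gh_f) = 1.407
Term 1 = ε^1.25·(…)^4.75 = 6.14×10^-10; Term 2 = ν·Q^9.4·(…)^5.2 = 8.98×10^-11
D = 0.66·(6.14×10^-10 + 8.98×10^-11)^0.04 = 0.2841 m = 284 mm
Check: V = 5.22 m/s, Re = 2.99×10^6, f = 0.01393, h_f = 24.0 m ≈ 25.5 m ✓

D ≈ 284 mm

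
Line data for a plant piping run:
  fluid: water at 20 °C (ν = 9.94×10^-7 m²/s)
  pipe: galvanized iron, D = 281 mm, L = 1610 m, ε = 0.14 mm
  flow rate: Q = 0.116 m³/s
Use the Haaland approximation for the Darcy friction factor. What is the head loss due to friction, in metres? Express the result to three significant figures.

h_f ≈ 17.9 m

V = 4Q/(πD²) = 4·0.116/(π·0.281²) = 1.870 m/s
Re = VD/ν = 1.870·0.281/9.94×10^-7 = 5.29×10^5 → turbulent
ε/D = 0.14/281 = 4.98×10^-4
Haaland: f = 0.01752
h_f = f(L/D)V²/(2g) = 0.01752·(1610/0.281)·1.870²/(2·9.81) = 17.90 m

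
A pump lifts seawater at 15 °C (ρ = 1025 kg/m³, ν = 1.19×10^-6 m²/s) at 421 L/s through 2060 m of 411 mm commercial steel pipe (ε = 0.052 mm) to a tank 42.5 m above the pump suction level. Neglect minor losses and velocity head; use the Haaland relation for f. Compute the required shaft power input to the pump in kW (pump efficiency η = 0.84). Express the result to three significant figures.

V = 4Q/(πD²) = 3.173 m/s; Re = 1.10×10^6; ε/D = 1.27×10^-4; f = 0.01361
h_f = f(L/D)V²/2g = 35.02 m
Total head H = z + h_f = 42.5 + 35.02 = 77.52 m
P_hyd = ρgQH = 1025·9.81·0.421·77.52 = 328.2 kW
P_shaft = P_hyd/η = 328.2/0.84 = 390.7 kW

P_shaft ≈ 391 kW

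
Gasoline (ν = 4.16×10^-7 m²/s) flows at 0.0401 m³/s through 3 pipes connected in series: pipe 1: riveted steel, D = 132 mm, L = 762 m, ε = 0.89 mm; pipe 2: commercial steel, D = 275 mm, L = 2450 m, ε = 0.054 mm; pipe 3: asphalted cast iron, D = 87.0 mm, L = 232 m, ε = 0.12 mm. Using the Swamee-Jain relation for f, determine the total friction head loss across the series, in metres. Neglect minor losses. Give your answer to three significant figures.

H ≈ 221 m

Pipe 1: V = 2.930 m/s, Re = 9.30×10^5, ε/D = 0.00674, f = 0.03346, h_1 = f(L/D)V²/2g = 84.52 m
Pipe 2: V = 0.6751 m/s, Re = 4.46×10^5, ε/D = 1.96×10^-4, f = 0.01564, h_2 = f(L/D)V²/2g = 3.236 m
Pipe 3: V = 6.746 m/s, Re = 1.41×10^6, ε/D = 0.00138, f = 0.02151, h_3 = f(L/D)V²/2g = 133.0 m
Series → Q common, losses add: H = Σh = 220.8 m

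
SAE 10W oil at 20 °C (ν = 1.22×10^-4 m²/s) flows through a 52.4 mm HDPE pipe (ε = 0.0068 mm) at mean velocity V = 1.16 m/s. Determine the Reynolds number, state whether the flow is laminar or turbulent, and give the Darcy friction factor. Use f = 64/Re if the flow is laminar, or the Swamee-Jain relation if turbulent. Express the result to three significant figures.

Re ≈ 498; laminar; f = 64/Re ≈ 0.128

Re = VD/ν = 1.160·0.0524/1.22×10^-4 = 498
Re < 2300 → laminar → f = 64/Re = 0.1285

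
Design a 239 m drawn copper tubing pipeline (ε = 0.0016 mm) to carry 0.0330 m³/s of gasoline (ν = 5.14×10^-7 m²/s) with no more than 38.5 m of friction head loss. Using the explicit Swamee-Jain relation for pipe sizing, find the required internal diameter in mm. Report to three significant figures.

Swamee-Jain (Type III): D = 0.66·[ε^1.25·(LQ²/(gh_f))^4.75 + ν·Q^9.4·(L/(gh_f))^5.2]^0.04
LQ²/(gh_f) = 6.891×10^-4; L/(gh_f) = 0.6328
Term 1 = ε^1.25·(…)^4.75 = 5.46×10^-23; Term 2 = ν·Q^9.4·(…)^5.2 = 5.64×10^-22
D = 0.66·(5.46×10^-23 + 5.64×10^-22)^0.04 = 0.09359 m = 93.6 mm
Check: V = 4.80 m/s, Re = 8.73×10^5, f = 0.01225, h_f = 36.7 m ≈ 38.5 m ✓

D ≈ 93.6 mm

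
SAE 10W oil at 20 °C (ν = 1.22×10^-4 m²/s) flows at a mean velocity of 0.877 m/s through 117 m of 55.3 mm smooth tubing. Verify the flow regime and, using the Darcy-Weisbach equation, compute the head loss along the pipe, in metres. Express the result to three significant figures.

h_f ≈ 13.4 m

Re = VD/ν = 0.877·0.05530/1.22×10^-4 = 398 → laminar (Re < 2300)
f = 64/Re = 0.1610
h_f = f(L/D)V²/(2g) = 0.1610·(117/0.05530)·0.877²/(2·9.81) = 13.35 m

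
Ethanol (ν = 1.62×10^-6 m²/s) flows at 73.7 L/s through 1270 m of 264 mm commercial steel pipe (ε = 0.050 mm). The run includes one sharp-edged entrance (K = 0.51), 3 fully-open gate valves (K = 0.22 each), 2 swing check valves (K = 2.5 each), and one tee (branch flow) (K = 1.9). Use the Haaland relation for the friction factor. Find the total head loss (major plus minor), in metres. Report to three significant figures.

H_L ≈ 8.12 m

V = 4Q/(πD²) = 1.346 m/s; V²/2g = 0.09239 m
Re = 2.19×10^5, ε/D = 1.89×10^-4 → f = 0.01660 (Haaland)
Major: h_f = f(L/D)·V²/2g = 0.01660·4811·0.09239 = 7.377 m
Minor: ΣK = 8.07; h_m = ΣK·V²/2g = 0.7456 m
Total H_L = 7.377 + 0.7456 = 8.122 m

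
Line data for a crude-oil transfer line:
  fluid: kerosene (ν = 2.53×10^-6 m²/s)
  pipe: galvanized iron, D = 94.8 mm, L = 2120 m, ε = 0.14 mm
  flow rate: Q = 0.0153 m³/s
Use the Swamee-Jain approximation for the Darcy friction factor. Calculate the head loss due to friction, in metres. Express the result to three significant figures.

h_f ≈ 130 m

V = 4Q/(πD²) = 4·0.0153/(π·0.0948²) = 2.168 m/s
Re = VD/ν = 2.168·0.0948/2.53×10^-6 = 8.12×10^4 → turbulent
ε/D = 0.14/94.8 = 0.00148
Swamee-Jain: f = 0.02428
h_f = f(L/D)V²/(2g) = 0.02428·(2120/0.0948)·2.168²/(2·9.81) = 130.0 m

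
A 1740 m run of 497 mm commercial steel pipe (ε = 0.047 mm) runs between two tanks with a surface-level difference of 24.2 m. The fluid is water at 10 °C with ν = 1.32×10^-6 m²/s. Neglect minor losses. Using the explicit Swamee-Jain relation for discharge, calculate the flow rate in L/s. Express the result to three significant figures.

Swamee-Jain (Type II): Q = -0.965·√(gD⁵h_f/L)·ln[ε/(3.7D) + √(3.17ν²L/(gD³h_f))]
√(gD⁵h_f/L) = √(9.81·0.497⁵·24.2/1740) = 0.06432
ε/(3.7D) = 2.56×10^-5; √(3.17ν²L/(gD³h_f)) = 1.82×10^-5
Q = -0.965·0.06432·ln(4.372×10^-5) = 0.6230 m³/s
Check: V = 3.21 m/s, Re = 1.21×10^6, f = 0.01322, h_f = 24.3 m ≈ 24.2 m ✓

Q ≈ 623 L/s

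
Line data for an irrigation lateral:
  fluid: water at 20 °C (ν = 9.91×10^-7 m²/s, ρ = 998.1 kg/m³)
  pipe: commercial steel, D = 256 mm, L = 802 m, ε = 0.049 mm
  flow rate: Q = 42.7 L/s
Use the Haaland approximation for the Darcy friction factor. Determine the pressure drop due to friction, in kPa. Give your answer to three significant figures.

V = 4Q/(πD²) = 4·0.0427/(π·0.256²) = 0.8296 m/s
Re = VD/ν = 0.8296·0.256/9.91×10^-7 = 2.14×10^5 → turbulent
ε/D = 0.049/256 = 1.91×10^-4
Haaland: f = 0.01666
h_f = f(L/D)V²/(2g) = 0.01666·(802/0.256)·0.8296²/(2·9.81) = 1.831 m
Δp = ρg·h_f = 998.1·9.81·1.831 = 17.93 kPa

Δp ≈ 17.9 kPa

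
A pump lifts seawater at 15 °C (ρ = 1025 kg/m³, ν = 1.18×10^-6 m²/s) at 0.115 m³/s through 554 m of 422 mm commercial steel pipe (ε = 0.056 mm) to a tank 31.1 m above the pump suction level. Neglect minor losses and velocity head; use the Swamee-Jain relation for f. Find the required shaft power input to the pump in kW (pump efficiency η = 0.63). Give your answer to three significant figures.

V = 4Q/(πD²) = 0.8222 m/s; Re = 2.94×10^5; ε/D = 1.33×10^-4; f = 0.01578
h_f = f(L/D)V²/2g = 0.7138 m
Total head H = z + h_f = 31.1 + 0.7138 = 31.81 m
P_hyd = ρgQH = 1025·9.81·0.115·31.81 = 36.79 kW
P_shaft = P_hyd/η = 36.79/0.63 = 58.39 kW

P_shaft ≈ 58.4 kW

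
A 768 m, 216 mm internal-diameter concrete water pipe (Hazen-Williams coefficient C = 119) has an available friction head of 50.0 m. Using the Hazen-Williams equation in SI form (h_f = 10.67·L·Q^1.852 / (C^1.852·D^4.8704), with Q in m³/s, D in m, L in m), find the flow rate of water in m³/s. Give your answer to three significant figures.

Rearranging: Q = [h_f·C^1.852·D^4.8704 / (10.67·L)]^(1/1.852)
Q = [50.0·119^1.852·0.216^4.8704 / (10.67·768)]^0.540 = 0.1347 m³/s

Q ≈ 0.135 m³/s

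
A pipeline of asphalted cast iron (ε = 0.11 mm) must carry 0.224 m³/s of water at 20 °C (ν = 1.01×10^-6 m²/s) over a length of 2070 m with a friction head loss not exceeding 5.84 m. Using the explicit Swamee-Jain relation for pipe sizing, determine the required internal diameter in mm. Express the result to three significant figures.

Swamee-Jain (Type III): D = 0.66·[ε^1.25·(LQ²/(gh_f))^4.75 + ν·Q^9.4·(L/(gh_f))^5.2]^0.04
LQ²/(gh_f) = 1.813; L/(gh_f) = 36.13
Term 1 = ε^1.25·(…)^4.75 = 1.90×10^-4; Term 2 = ν·Q^9.4·(…)^5.2 = 9.95×10^-5
D = 0.66·(1.90×10^-4 + 9.95×10^-5)^0.04 = 0.4764 m = 476 mm
Check: V = 1.26 m/s, Re = 5.93×10^5, f = 0.01559, h_f = 5.45 m ≈ 5.84 m ✓

D ≈ 476 mm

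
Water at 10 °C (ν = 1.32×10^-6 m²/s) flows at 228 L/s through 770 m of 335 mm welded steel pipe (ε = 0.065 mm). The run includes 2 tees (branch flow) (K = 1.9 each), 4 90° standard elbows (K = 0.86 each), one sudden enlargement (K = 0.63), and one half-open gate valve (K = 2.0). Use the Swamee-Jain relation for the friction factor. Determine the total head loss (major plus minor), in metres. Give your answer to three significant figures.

V = 4Q/(πD²) = 2.587 m/s; V²/2g = 0.3410 m
Re = 6.56×10^5, ε/D = 1.94×10^-4 → f = 0.01512 (Swamee-Jain)
Major: h_f = f(L/D)·V²/2g = 0.01512·2299·0.3410 = 11.85 m
Minor: ΣK = 9.87; h_m = ΣK·V²/2g = 3.366 m
Total H_L = 11.85 + 3.366 = 15.22 m

H_L ≈ 15.2 m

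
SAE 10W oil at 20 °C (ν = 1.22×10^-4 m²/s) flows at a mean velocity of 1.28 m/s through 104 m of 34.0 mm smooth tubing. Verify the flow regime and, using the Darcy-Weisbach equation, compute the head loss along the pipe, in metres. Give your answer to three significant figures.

Re = VD/ν = 1.28·0.03400/1.22×10^-4 = 357 → laminar (Re < 2300)
f = 64/Re = 0.1794
h_f = f(L/D)V²/(2g) = 0.1794·(104/0.03400)·1.28²/(2·9.81) = 45.83 m

h_f ≈ 45.8 m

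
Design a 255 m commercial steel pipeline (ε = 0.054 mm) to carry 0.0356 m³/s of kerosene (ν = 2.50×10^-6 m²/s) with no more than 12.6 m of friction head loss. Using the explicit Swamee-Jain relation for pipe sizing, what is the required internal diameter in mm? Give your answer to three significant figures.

D ≈ 134 mm

Swamee-Jain (Type III): D = 0.66·[ε^1.25·(LQ²/(gh_f))^4.75 + ν·Q^9.4·(L/(gh_f))^5.2]^0.04
LQ²/(gh_f) = 0.002615; L/(gh_f) = 2.063
Term 1 = ε^1.25·(…)^4.75 = 2.50×10^-18; Term 2 = ν·Q^9.4·(…)^5.2 = 2.61×10^-18
D = 0.66·(2.50×10^-18 + 2.61×10^-18)^0.04 = 0.1342 m = 134 mm
Check: V = 2.52 m/s, Re = 1.35×10^5, f = 0.01922, h_f = 11.8 m ≈ 12.6 m ✓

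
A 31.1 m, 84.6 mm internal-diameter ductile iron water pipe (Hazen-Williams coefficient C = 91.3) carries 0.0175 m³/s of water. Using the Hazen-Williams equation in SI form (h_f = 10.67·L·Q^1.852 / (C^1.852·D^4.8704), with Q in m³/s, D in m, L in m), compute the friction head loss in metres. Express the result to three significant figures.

h_f ≈ 7.25 m

h_f = 10.67·31.1·0.0175^1.852 / (91.3^1.852·0.0846^4.8704) = 7.251 m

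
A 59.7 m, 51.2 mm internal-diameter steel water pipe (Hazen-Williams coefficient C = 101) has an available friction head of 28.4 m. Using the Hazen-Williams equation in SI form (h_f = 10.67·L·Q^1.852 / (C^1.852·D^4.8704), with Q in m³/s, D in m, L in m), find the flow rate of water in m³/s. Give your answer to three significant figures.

Rearranging: Q = [h_f·C^1.852·D^4.8704 / (10.67·L)]^(1/1.852)
Q = [28.4·101^1.852·0.0512^4.8704 / (10.67·59.7)]^0.540 = 0.007596 m³/s

Q ≈ 0.00760 m³/s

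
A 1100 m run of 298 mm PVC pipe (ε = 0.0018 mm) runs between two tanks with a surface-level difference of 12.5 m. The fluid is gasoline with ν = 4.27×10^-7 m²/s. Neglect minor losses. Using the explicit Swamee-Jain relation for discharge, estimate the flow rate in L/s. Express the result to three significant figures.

Q ≈ 173 L/s

Swamee-Jain (Type II): Q = -0.965·√(gD⁵h_f/L)·ln[ε/(3.7D) + √(3.17ν²L/(gD³h_f))]
√(gD⁵h_f/L) = √(9.81·0.298⁵·12.5/1100) = 0.01619
ε/(3.7D) = 1.63×10^-6; √(3.17ν²L/(gD³h_f)) = 1.40×10^-5
Q = -0.965·0.01619·ln(1.563×10^-5) = 0.1728 m³/s
Check: V = 2.48 m/s, Re = 1.73×10^6, f = 0.01082, h_f = 12.5 m ≈ 12.5 m ✓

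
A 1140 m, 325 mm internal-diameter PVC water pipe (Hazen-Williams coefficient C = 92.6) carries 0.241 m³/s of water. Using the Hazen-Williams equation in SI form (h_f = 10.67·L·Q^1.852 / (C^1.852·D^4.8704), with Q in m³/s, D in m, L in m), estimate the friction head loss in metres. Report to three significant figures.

h_f ≈ 47.4 m

h_f = 10.67·1140·0.241^1.852 / (92.6^1.852·0.325^4.8704) = 47.39 m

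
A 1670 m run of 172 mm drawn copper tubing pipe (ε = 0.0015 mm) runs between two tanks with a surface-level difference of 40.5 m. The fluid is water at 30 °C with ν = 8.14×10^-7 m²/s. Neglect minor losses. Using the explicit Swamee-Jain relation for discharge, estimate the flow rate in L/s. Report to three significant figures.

Q ≈ 57.9 L/s

Swamee-Jain (Type II): Q = -0.965·√(gD⁵h_f/L)·ln[ε/(3.7D) + √(3.17ν²L/(gD³h_f))]
√(gD⁵h_f/L) = √(9.81·0.172⁵·40.5/1670) = 0.005984
ε/(3.7D) = 2.36×10^-6; √(3.17ν²L/(gD³h_f)) = 4.17×10^-5
Q = -0.965·0.005984·ln(4.401×10^-5) = 0.05793 m³/s
Check: V = 2.49 m/s, Re = 5.27×10^5, f = 0.01311, h_f = 40.3 m ≈ 40.5 m ✓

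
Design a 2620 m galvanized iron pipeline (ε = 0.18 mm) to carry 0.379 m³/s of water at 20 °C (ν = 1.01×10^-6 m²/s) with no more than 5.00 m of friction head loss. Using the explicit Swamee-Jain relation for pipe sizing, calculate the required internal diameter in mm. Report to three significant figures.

Swamee-Jain (Type III): D = 0.66·[ε^1.25·(LQ²/(gh_f))^4.75 + ν·Q^9.4·(L/(gh_f))^5.2]^0.04
LQ²/(gh_f) = 7.673; L/(gh_f) = 53.41
Term 1 = ε^1.25·(…)^4.75 = 0.333; Term 2 = ν·Q^9.4·(…)^5.2 = 0.107
D = 0.66·(0.333 + 0.107)^0.04 = 0.6387 m = 639 mm
Check: V = 1.18 m/s, Re = 7.48×10^5, f = 0.01582, h_f = 4.63 m ≈ 5.00 m ✓

D ≈ 639 mm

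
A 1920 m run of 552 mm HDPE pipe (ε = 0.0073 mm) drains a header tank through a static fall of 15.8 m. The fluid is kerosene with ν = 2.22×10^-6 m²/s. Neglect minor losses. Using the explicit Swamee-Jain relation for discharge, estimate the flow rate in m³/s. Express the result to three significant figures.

Q ≈ 0.633 m³/s

Swamee-Jain (Type II): Q = -0.965·√(gD⁵h_f/L)·ln[ε/(3.7D) + √(3.17ν²L/(gD³h_f))]
√(gD⁵h_f/L) = √(9.81·0.552⁵·15.8/1920) = 0.06432
ε/(3.7D) = 3.57×10^-6; √(3.17ν²L/(gD³h_f)) = 3.39×10^-5
Q = -0.965·0.06432·ln(3.749×10^-5) = 0.6326 m³/s
Check: V = 2.64 m/s, Re = 6.57×10^5, f = 0.01272, h_f = 15.8 m ≈ 15.8 m ✓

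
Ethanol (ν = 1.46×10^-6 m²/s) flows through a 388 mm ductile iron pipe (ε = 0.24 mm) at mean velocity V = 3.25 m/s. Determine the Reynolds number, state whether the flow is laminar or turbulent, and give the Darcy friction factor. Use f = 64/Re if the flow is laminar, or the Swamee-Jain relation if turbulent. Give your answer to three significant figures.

Re ≈ 8.64×10^5; turbulent; f ≈ 0.0181

Re = VD/ν = 3.250·0.388/1.46×10^-6 = 8.64×10^5
Re > 4000 → turbulent; ε/D = 6.19×10^-4
Swamee-Jain: f = 0.01813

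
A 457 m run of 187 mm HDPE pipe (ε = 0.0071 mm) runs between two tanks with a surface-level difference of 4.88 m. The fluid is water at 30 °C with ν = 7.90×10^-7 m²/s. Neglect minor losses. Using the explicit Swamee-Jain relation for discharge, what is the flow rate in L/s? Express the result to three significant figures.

Q ≈ 45.6 L/s

Swamee-Jain (Type II): Q = -0.965·√(gD⁵h_f/L)·ln[ε/(3.7D) + √(3.17ν²L/(gD³h_f))]
√(gD⁵h_f/L) = √(9.81·0.187⁵·4.88/457) = 0.004894
ε/(3.7D) = 1.03×10^-5; √(3.17ν²L/(gD³h_f)) = 5.37×10^-5
Q = -0.965·0.004894·ln(6.400×10^-5) = 0.04561 m³/s
Check: V = 1.66 m/s, Re = 3.93×10^5, f = 0.01418, h_f = 4.87 m ≈ 4.88 m ✓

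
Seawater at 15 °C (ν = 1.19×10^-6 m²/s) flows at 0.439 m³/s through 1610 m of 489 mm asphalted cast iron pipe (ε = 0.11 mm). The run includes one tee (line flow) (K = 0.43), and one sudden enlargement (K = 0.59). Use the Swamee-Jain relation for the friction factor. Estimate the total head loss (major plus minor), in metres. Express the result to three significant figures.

V = 4Q/(πD²) = 2.338 m/s; V²/2g = 0.2785 m
Re = 9.61×10^5, ε/D = 2.25×10^-4 → f = 0.01507 (Swamee-Jain)
Major: h_f = f(L/D)·V²/2g = 0.01507·3292·0.2785 = 13.82 m
Minor: ΣK = 1.02; h_m = ΣK·V²/2g = 0.2841 m
Total H_L = 13.82 + 0.2841 = 14.10 m

H_L ≈ 14.1 m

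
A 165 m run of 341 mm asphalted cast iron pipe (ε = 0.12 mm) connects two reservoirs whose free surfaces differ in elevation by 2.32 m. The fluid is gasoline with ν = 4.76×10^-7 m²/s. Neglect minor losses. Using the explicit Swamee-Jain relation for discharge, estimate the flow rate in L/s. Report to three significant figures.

Q ≈ 223 L/s

Swamee-Jain (Type II): Q = -0.965·√(gD⁵h_f/L)·ln[ε/(3.7D) + √(3.17ν²L/(gD³h_f))]
√(gD⁵h_f/L) = √(9.81·0.341⁵·2.32/165) = 0.02522
ε/(3.7D) = 9.51×10^-5; √(3.17ν²L/(gD³h_f)) = 1.15×10^-5
Q = -0.965·0.02522·ln(1.066×10^-4) = 0.2226 m³/s
Check: V = 2.44 m/s, Re = 1.75×10^6, f = 0.01592, h_f = 2.33 m ≈ 2.32 m ✓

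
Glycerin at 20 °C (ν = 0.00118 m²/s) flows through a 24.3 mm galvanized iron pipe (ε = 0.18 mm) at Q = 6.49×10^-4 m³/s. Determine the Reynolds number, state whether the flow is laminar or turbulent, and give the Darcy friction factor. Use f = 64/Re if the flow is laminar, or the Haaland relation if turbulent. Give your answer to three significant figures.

V = 4Q/(πD²) = 1.399 m/s
Re = VD/ν = 1.399·0.0243/0.00118 = 28.8
Re < 2300 → laminar → f = 64/Re = 2.221

Re ≈ 28.8; laminar; f = 64/Re ≈ 2.22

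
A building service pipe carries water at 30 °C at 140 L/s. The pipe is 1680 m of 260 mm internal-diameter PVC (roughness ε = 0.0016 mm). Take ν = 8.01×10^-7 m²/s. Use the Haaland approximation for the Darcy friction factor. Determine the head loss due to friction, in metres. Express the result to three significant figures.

V = 4Q/(πD²) = 4·0.140/(π·0.260²) = 2.637 m/s
Re = VD/ν = 2.637·0.260/8.01×10^-7 = 8.56×10^5 → turbulent
ε/D = 0.0016/260 = 6.15×10^-6
Haaland: f = 0.01199
h_f = f(L/D)V²/(2g) = 0.01199·(1680/0.260)·2.637²/(2·9.81) = 27.46 m

h_f ≈ 27.5 m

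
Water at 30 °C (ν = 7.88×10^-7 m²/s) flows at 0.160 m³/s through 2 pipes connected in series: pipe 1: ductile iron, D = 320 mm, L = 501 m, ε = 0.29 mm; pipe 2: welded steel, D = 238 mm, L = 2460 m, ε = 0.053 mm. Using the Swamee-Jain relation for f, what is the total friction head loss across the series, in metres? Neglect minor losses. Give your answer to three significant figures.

H ≈ 108 m

Pipe 1: V = 1.989 m/s, Re = 8.08×10^5, ε/D = 9.06×10^-4, f = 0.01968, h_1 = f(L/D)V²/2g = 6.214 m
Pipe 2: V = 3.596 m/s, Re = 1.09×10^6, ε/D = 2.23×10^-4, f = 0.01495, h_2 = f(L/D)V²/2g = 101.9 m
Series → Q common, losses add: H = Σh = 108.1 m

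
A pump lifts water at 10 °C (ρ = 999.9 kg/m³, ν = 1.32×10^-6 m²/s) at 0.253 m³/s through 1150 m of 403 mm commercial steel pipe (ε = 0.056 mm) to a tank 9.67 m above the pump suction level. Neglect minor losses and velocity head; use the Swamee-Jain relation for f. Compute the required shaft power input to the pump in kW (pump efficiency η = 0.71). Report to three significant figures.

V = 4Q/(πD²) = 1.983 m/s; Re = 6.06×10^5; ε/D = 1.39×10^-4; f = 0.01463
h_f = f(L/D)V²/2g = 8.370 m
Total head H = z + h_f = 9.67 + 8.370 = 18.04 m
P_hyd = ρgQH = 999.9·9.81·0.253·18.04 = 44.77 kW
P_shaft = P_hyd/η = 44.77/0.71 = 63.06 kW

P_shaft ≈ 63.1 kW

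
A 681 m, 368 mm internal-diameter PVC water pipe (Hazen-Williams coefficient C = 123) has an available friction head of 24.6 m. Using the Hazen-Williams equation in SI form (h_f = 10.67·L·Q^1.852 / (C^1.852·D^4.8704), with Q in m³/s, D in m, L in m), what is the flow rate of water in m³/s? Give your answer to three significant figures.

Q ≈ 0.411 m³/s

Rearranging: Q = [h_f·C^1.852·D^4.8704 / (10.67·L)]^(1/1.852)
Q = [24.6·123^1.852·0.368^4.8704 / (10.67·681)]^0.540 = 0.4114 m³/s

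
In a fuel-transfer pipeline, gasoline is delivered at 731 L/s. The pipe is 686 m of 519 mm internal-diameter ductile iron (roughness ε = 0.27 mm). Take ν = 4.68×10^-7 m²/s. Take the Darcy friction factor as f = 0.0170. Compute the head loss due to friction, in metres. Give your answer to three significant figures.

h_f ≈ 13.7 m

V = 4Q/(πD²) = 4·0.731/(π·0.519²) = 3.455 m/s
h_f = f(L/D)V²/(2g) = 0.01700·(686/0.519)·3.455²/(2·9.81) = 13.67 m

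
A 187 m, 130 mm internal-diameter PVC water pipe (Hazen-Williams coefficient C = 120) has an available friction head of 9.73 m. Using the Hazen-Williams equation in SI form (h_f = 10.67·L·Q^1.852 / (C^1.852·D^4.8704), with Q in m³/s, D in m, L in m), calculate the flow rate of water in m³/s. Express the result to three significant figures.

Rearranging: Q = [h_f·C^1.852·D^4.8704 / (10.67·L)]^(1/1.852)
Q = [9.73·120^1.852·0.130^4.8704 / (10.67·187)]^0.540 = 0.03167 m³/s

Q ≈ 0.0317 m³/s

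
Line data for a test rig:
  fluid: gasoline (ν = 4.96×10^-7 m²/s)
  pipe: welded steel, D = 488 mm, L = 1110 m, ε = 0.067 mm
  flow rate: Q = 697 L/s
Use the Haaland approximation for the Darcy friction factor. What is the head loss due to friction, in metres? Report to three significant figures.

h_f ≈ 21.1 m

V = 4Q/(πD²) = 4·0.697/(π·0.488²) = 3.727 m/s
Re = VD/ν = 3.727·0.488/4.96×10^-7 = 3.67×10^6 → turbulent
ε/D = 0.067/488 = 1.37×10^-4
Haaland: f = 0.01309
h_f = f(L/D)V²/(2g) = 0.01309·(1110/0.488)·3.727²/(2·9.81) = 21.08 m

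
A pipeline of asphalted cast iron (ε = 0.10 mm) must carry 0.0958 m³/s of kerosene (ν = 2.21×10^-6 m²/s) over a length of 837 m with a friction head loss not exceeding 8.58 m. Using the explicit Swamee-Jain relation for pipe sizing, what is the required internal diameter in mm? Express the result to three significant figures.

Swamee-Jain (Type III): D = 0.66·[ε^1.25·(LQ²/(gh_f))^4.75 + ν·Q^9.4·(L/(gh_f))^5.2]^0.04
LQ²/(gh_f) = 0.09126; L/(gh_f) = 9.944
Term 1 = ε^1.25·(…)^4.75 = 1.15×10^-10; Term 2 = ν·Q^9.4·(…)^5.2 = 9.05×10^-11
D = 0.66·(1.15×10^-10 + 9.05×10^-11)^0.04 = 0.2704 m = 270 mm
Check: V = 1.67 m/s, Re = 2.04×10^5, f = 0.01817, h_f = 7.97 m ≈ 8.58 m ✓

D ≈ 270 mm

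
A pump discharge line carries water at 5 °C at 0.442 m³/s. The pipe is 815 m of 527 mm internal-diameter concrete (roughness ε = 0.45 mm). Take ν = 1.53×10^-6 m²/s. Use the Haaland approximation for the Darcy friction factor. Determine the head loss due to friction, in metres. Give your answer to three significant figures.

h_f ≈ 6.27 m

V = 4Q/(πD²) = 4·0.442/(π·0.527²) = 2.026 m/s
Re = VD/ν = 2.026·0.527/1.53×10^-6 = 6.98×10^5 → turbulent
ε/D = 0.45/527 = 8.54×10^-4
Haaland: f = 0.01936
h_f = f(L/D)V²/(2g) = 0.01936·(815/0.527)·2.026²/(2·9.81) = 6.267 m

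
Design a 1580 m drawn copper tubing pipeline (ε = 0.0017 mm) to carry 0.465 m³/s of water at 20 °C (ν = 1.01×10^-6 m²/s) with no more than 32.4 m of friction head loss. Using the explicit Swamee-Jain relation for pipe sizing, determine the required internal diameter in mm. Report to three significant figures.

D ≈ 398 mm

Swamee-Jain (Type III): D = 0.66·[ε^1.25·(LQ²/(gh_f))^4.75 + ν·Q^9.4·(L/(gh_f))^5.2]^0.04
LQ²/(gh_f) = 1.075; L/(gh_f) = 4.971
Term 1 = ε^1.25·(…)^4.75 = 8.65×10^-8; Term 2 = ν·Q^9.4·(…)^5.2 = 3.16×10^-6
D = 0.66·(8.65×10^-8 + 3.16×10^-6)^0.04 = 0.3981 m = 398 mm
Check: V = 3.74 m/s, Re = 1.47×10^6, f = 0.01102, h_f = 31.1 m ≈ 32.4 m ✓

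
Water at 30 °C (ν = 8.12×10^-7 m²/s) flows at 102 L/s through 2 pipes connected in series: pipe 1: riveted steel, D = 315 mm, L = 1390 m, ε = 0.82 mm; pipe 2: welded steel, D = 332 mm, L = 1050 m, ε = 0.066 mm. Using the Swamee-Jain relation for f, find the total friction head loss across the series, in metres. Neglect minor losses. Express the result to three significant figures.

Pipe 1: V = 1.309 m/s, Re = 5.08×10^5, ε/D = 0.00260, f = 0.02556, h_1 = f(L/D)V²/2g = 9.848 m
Pipe 2: V = 1.178 m/s, Re = 4.82×10^5, ε/D = 1.99×10^-4, f = 0.01555, h_2 = f(L/D)V²/2g = 3.480 m
Series → Q common, losses add: H = Σh = 13.33 m

H ≈ 13.3 m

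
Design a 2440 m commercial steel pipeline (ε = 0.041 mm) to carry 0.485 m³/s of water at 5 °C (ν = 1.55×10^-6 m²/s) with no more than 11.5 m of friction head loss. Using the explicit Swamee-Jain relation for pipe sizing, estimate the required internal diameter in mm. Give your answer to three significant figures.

Swamee-Jain (Type III): D = 0.66·[ε^1.25·(LQ²/(gh_f))^4.75 + ν·Q^9.4·(L/(gh_f))^5.2]^0.04
LQ²/(gh_f) = 5.088; L/(gh_f) = 21.63
Term 1 = ε^1.25·(…)^4.75 = 0.00745; Term 2 = ν·Q^9.4·(…)^5.2 = 0.0151
D = 0.66·(0.00745 + 0.0151)^0.04 = 0.5671 m = 567 mm
Check: V = 1.92 m/s, Re = 7.03×10^5, f = 0.01357, h_f = 11.0 m ≈ 11.5 m ✓

D ≈ 567 mm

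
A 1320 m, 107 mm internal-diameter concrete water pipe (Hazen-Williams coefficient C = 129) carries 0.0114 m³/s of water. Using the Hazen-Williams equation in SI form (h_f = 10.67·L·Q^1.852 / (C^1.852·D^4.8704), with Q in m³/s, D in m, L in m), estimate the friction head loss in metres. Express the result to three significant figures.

h_f ≈ 23.4 m

h_f = 10.67·1320·0.0114^1.852 / (129^1.852·0.107^4.8704) = 23.37 m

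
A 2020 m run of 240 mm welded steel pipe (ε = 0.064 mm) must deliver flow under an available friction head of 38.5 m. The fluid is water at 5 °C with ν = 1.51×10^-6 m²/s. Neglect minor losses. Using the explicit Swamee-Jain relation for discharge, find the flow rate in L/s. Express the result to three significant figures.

Swamee-Jain (Type II): Q = -0.965·√(gD⁵h_f/L)·ln[ε/(3.7D) + √(3.17ν²L/(gD³h_f))]
√(gD⁵h_f/L) = √(9.81·0.240⁵·38.5/2020) = 0.01220
ε/(3.7D) = 7.21×10^-5; √(3.17ν²L/(gD³h_f)) = 5.29×10^-5
Q = -0.965·0.01220·ln(1.250×10^-4) = 0.1058 m³/s
Check: V = 2.34 m/s, Re = 3.72×10^5, f = 0.01649, h_f = 38.7 m ≈ 38.5 m ✓

Q ≈ 106 L/s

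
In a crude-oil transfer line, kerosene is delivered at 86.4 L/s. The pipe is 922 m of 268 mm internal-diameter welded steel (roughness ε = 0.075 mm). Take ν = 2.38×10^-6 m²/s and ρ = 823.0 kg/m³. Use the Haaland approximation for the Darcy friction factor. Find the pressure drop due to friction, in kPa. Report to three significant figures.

V = 4Q/(πD²) = 4·0.0864/(π·0.268²) = 1.532 m/s
Re = VD/ν = 1.532·0.268/2.38×10^-6 = 1.72×10^5 → turbulent
ε/D = 0.075/268 = 2.80×10^-4
Haaland: f = 0.01770
h_f = f(L/D)V²/(2g) = 0.01770·(922/0.268)·1.532²/(2·9.81) = 7.279 m
Δp = ρg·h_f = 823.0·9.81·7.279 = 58.77 kPa

Δp ≈ 58.8 kPa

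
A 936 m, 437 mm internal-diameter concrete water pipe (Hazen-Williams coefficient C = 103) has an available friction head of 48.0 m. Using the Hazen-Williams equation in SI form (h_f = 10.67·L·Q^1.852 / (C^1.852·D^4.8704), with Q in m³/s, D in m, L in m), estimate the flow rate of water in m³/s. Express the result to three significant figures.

Q ≈ 0.654 m³/s

Rearranging: Q = [h_f·C^1.852·D^4.8704 / (10.67·L)]^(1/1.852)
Q = [48.0·103^1.852·0.437^4.8704 / (10.67·936)]^0.540 = 0.6541 m³/s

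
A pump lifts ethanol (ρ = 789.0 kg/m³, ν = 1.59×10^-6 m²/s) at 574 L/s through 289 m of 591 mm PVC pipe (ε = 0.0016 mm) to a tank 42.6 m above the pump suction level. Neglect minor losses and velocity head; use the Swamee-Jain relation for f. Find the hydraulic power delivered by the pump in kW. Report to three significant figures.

P_hyd ≈ 195 kW

V = 4Q/(πD²) = 2.092 m/s; Re = 7.78×10^5; ε/D = 2.71×10^-6; f = 0.01217
h_f = f(L/D)V²/2g = 1.328 m
Total head H = z + h_f = 42.6 + 1.328 = 43.93 m
P_hyd = ρgQH = 789.0·9.81·0.574·43.93 = 195.2 kW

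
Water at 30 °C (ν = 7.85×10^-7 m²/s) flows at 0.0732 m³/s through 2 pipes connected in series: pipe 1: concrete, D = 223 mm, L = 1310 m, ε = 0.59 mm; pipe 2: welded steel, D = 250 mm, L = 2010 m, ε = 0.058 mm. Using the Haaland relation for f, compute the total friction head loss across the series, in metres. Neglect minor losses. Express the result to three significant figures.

Pipe 1: V = 1.874 m/s, Re = 5.32×10^5, ε/D = 0.00265, f = 0.02557, h_1 = f(L/D)V²/2g = 26.89 m
Pipe 2: V = 1.491 m/s, Re = 4.75×10^5, ε/D = 2.32×10^-4, f = 0.01564, h_2 = f(L/D)V²/2g = 14.26 m
Series → Q common, losses add: H = Σh = 41.14 m

H ≈ 41.1 m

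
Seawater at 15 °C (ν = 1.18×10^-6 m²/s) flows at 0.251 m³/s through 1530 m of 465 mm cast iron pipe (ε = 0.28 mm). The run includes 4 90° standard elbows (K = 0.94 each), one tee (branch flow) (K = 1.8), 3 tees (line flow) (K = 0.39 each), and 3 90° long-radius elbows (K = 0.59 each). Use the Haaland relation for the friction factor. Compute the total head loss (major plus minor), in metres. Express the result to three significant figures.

H_L ≈ 7.58 m

V = 4Q/(πD²) = 1.478 m/s; V²/2g = 0.1113 m
Re = 5.82×10^5, ε/D = 6.02×10^-4 → f = 0.01810 (Haaland)
Major: h_f = f(L/D)·V²/2g = 0.01810·3290·0.1113 = 6.630 m
Minor: ΣK = 8.50; h_m = ΣK·V²/2g = 0.9464 m
Total H_L = 6.630 + 0.9464 = 7.576 m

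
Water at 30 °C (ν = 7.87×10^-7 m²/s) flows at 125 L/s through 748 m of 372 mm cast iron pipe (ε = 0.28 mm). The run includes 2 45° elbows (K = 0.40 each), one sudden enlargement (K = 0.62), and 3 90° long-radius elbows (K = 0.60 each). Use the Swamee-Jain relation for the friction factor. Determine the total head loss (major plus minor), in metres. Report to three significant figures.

H_L ≈ 2.81 m

V = 4Q/(πD²) = 1.150 m/s; V²/2g = 0.06742 m
Re = 5.44×10^5, ε/D = 7.53×10^-4 → f = 0.01914 (Swamee-Jain)
Major: h_f = f(L/D)·V²/2g = 0.01914·2011·0.06742 = 2.594 m
Minor: ΣK = 3.22; h_m = ΣK·V²/2g = 0.2171 m
Total H_L = 2.594 + 0.2171 = 2.811 m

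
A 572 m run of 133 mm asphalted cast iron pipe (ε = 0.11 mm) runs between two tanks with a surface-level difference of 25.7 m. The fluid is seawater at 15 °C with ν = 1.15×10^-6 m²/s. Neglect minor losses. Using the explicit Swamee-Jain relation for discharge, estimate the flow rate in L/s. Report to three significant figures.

Q ≈ 33.7 L/s

Swamee-Jain (Type II): Q = -0.965·√(gD⁵h_f/L)·ln[ε/(3.7D) + √(3.17ν²L/(gD³h_f))]
√(gD⁵h_f/L) = √(9.81·0.133⁵·25.7/572) = 0.004283
ε/(3.7D) = 2.24×10^-4; √(3.17ν²L/(gD³h_f)) = 6.36×10^-5
Q = -0.965·0.004283·ln(2.871×10^-4) = 0.03371 m³/s
Check: V = 2.43 m/s, Re = 2.81×10^5, f = 0.02006, h_f = 25.9 m ≈ 25.7 m ✓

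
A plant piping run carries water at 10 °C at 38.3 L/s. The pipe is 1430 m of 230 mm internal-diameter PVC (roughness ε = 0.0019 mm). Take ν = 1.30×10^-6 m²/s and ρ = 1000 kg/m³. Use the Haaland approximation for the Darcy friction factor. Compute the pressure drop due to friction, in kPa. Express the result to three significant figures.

V = 4Q/(πD²) = 4·0.0383/(π·0.230²) = 0.9218 m/s
Re = VD/ν = 0.9218·0.230/1.30×10^-6 = 1.63×10^5 → turbulent
ε/D = 0.0019/230 = 8.26×10^-6
Haaland: f = 0.01618
h_f = f(L/D)V²/(2g) = 0.01618·(1430/0.230)·0.9218²/(2·9.81) = 4.356 m
Δp = ρg·h_f = 1000·9.81·4.356 = 42.73 kPa

Δp ≈ 42.7 kPa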